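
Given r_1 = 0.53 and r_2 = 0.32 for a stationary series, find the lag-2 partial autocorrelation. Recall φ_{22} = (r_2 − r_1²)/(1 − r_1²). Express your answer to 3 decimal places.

φ_{22} = (r_2 − r_1²) / (1 − r_1²)
r_1² = (0.53)² = 0.2809
Numerator = 0.32 − 0.2809 = 0.0391; denominator = 1 − 0.2809 = 0.7191
φ_{22} = 0.0391 / 0.7191 = 0.054

0.054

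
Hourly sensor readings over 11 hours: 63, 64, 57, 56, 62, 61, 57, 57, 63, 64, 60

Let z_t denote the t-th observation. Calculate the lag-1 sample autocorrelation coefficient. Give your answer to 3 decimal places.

Mean z̄ = (63 + 64 + 57 + 56 + 62 + 61 + 57 + 57 + 63 + 64 + 60)/11 = 60.3636
Numerator Σ_{t=1}^{10}(z_t−z̄)(z_{t+1}−z̄) = 14.5041
Denominator Σ(z_t−z̄)² = 96.5455
r_1 = 14.5041 / 96.5455 = 0.150

0.150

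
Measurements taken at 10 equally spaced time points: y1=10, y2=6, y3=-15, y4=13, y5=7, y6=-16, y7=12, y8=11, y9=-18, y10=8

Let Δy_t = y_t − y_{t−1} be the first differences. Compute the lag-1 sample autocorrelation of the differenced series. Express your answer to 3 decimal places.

First differences Δy: -4, -21, 28, -6, -23, 28, -1, -29, 26
Mean of differences = -0.2222
Numerator Σ(Δy_t−Δȳ)(Δy_{t+1}−Δȳ) = -1936.3827
Denominator Σ(Δy_t−Δȳ)² = 4107.5556
r_1(Δy) = -1936.3827 / 4107.5556 = -0.471

-0.471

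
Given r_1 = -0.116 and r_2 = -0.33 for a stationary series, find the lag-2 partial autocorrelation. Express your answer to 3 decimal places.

-0.348

φ_{22} = (r_2 − r_1²) / (1 − r_1²)
r_1² = (-0.116)² = 0.013456
Numerator = -0.33 − 0.0135 = -0.3435; denominator = 1 − 0.0135 = 0.9865
φ_{22} = -0.3435 / 0.9865 = -0.348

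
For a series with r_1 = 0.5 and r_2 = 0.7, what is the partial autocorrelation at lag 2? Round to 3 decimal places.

0.600

φ_{22} = (r_2 − r_1²) / (1 − r_1²)
r_1² = (0.5)² = 0.25
Numerator = 0.7 − 0.2500 = 0.4500; denominator = 1 − 0.2500 = 0.7500
φ_{22} = 0.4500 / 0.7500 = 0.600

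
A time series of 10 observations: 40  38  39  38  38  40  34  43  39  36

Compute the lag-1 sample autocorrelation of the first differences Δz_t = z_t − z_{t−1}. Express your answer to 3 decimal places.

-0.617

First differences Δz: -2, 1, -1, 0, 2, -6, 9, -4, -3
Mean of differences = -0.4444
Numerator Σ(Δz_t−Δz̄)(Δz_{t+1}−Δz̄) = -92.7531
Denominator Σ(Δz_t−Δz̄)² = 150.2222
r_1(Δz) = -92.7531 / 150.2222 = -0.617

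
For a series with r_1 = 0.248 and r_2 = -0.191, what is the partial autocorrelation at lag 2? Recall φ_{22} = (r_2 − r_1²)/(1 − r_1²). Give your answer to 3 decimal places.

-0.269

φ_{22} = (r_2 − r_1²) / (1 − r_1²)
r_1² = (0.248)² = 0.061504
Numerator = -0.191 − 0.0615 = -0.2525; denominator = 1 − 0.0615 = 0.9385
φ_{22} = -0.2525 / 0.9385 = -0.269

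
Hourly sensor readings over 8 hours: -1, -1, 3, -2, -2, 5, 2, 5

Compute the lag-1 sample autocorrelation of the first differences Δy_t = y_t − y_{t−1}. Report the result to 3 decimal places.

First differences Δy: 0, 4, -5, 0, 7, -3, 3
Mean of differences = 0.8571
Numerator Σ(Δy_t−Δȳ)(Δy_{t+1}−Δȳ) = -53.3061
Denominator Σ(Δy_t−Δȳ)² = 102.8571
r_1(Δy) = -53.3061 / 102.8571 = -0.518

-0.518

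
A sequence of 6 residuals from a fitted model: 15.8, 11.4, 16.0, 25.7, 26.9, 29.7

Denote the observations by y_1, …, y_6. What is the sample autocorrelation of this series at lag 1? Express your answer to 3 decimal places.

Mean ȳ = (15.8 + 11.4 + 16.0 + 25.7 + 26.9 + 29.7)/6 = 20.9167
Deviations from mean: -5.1167, -9.5167, -4.9167, 4.7833, 5.9833, 8.7833
Σ(y_t−ȳ)(y_{t+1}−ȳ) = (48.6936) + (46.7903) + (-23.5181) + (28.6203) + (52.5536) = 153.1397
Denominator Σ(y_t−ȳ)² = 276.7483
r_1 = 153.1397 / 276.7483 = 0.553

0.553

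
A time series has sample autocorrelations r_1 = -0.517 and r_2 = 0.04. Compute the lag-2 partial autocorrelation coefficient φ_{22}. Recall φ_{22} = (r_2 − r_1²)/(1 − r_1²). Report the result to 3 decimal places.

φ_{22} = (r_2 − r_1²) / (1 − r_1²)
r_1² = (-0.517)² = 0.267289
Numerator = 0.04 − 0.2673 = -0.2273; denominator = 1 − 0.2673 = 0.7327
φ_{22} = -0.2273 / 0.7327 = -0.310

-0.310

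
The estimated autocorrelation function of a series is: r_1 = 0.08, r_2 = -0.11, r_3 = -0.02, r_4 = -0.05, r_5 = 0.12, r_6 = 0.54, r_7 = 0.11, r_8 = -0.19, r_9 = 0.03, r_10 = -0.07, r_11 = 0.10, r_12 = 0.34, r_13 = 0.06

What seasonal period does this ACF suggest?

The largest autocorrelation is r_6 = 0.54, with a weaker echo at lag 12 (0.34); the remaining lags stay at or below 0.12.
The dominant spike at lag 6 indicates a seasonal period of 6.

6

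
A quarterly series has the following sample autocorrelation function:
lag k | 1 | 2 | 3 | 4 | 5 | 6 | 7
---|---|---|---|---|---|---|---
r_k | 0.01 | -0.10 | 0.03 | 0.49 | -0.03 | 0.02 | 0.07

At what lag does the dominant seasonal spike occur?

4

The largest autocorrelation is r_4 = 0.49; the remaining lags stay at or below 0.07.
The dominant spike at lag 4 indicates a seasonal period of 4.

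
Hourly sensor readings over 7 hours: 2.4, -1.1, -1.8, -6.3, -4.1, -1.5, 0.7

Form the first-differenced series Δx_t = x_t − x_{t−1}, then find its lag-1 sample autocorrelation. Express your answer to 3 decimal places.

First differences Δx: -3.5, -0.7, -4.5, 2.2, 2.6, 2.2
Mean of differences = -0.2833
Numerator Σ(Δx_t−Δx̄)(Δx_{t+1}−Δx̄) = 6.9464
Denominator Σ(Δx_t−Δx̄)² = 48.9483
r_1(Δx) = 6.9464 / 48.9483 = 0.142

0.142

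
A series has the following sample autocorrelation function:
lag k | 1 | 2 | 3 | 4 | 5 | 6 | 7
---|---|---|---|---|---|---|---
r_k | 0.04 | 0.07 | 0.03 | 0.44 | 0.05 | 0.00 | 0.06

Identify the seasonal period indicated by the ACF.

4

The largest autocorrelation is r_4 = 0.44; the remaining lags stay at or below 0.07.
The dominant spike at lag 4 indicates a seasonal period of 4.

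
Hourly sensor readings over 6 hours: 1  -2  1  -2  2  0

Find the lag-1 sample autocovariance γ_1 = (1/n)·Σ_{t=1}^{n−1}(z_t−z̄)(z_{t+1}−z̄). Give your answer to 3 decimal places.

Mean z̄ = (1 − 2 + 1 − 2 + 2 + 0)/6 = 0.0000
Σ_{t=1}^{5}(z_t−z̄)(z_{t+1}−z̄) = -10.0000
γ_1 = -10.0000 / 6 = -1.667

-1.667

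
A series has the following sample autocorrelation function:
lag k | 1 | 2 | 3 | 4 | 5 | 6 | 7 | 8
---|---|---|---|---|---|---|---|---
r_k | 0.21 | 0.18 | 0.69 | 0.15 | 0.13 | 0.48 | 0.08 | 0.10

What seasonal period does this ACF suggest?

The largest autocorrelation is r_3 = 0.69, with a weaker echo at lag 6 (0.48); the remaining lags stay at or below 0.21. The elevated value at lag 1 (0.21), dropping to 0.18 at lag 2, reflects decaying short-term dependence rather than seasonality.
The dominant spike at lag 3 indicates a seasonal period of 3.

3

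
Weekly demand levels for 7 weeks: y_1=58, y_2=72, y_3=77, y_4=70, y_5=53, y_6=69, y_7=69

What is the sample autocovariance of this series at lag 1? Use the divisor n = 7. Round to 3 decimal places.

-4.309

Mean ȳ = (58 + 72 + 77 + 70 + 53 + 69 + 69)/7 = 66.8571
Σ_{t=1}^{6}(y_t−ȳ)(y_{t+1}−ȳ) = -30.1633
γ_1 = -30.1633 / 7 = -4.309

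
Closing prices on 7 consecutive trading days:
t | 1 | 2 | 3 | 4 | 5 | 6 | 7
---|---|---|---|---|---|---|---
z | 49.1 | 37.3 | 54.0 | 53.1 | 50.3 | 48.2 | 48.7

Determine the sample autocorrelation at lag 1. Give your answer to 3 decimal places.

-0.196

Mean z̄ = (49.1 + 37.3 + 54.0 + 53.1 + 50.3 + 48.2 + 48.7)/7 = 48.6714
Deviations from mean: 0.4286, -11.3714, 5.3286, 4.4286, 1.6286, -0.4714, 0.0286
Σ(z_t−z̄)(z_{t+1}−z̄) = (-4.8735) + (-60.5935) + (23.5980) + (7.2122) + (-0.7678) + (-0.0135) = -35.4380
Denominator Σ(z_t−z̄)² = 180.3743
r_1 = -35.4380 / 180.3743 = -0.196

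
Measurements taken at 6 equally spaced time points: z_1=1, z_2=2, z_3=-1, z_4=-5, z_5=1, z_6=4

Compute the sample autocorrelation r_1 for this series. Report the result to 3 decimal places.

0.103

Mean z̄ = (1 + 2 − 1 − 5 + 1 + 4)/6 = 0.3333
Deviations from mean: 0.6667, 1.6667, -1.3333, -5.3333, 0.6667, 3.6667
Numerator Σ_{t=1}^{5}(z_t−z̄)(z_{t+1}−z̄) = 4.8889
Denominator Σ(z_t−z̄)² = 47.3333
r_1 = 4.8889 / 47.3333 = 0.103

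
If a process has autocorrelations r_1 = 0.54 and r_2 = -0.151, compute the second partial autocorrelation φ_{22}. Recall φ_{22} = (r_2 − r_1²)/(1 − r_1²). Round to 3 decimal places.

φ_{22} = (r_2 − r_1²) / (1 − r_1²)
r_1² = (0.54)² = 0.2916
Numerator = -0.151 − 0.2916 = -0.4426; denominator = 1 − 0.2916 = 0.7084
φ_{22} = -0.4426 / 0.7084 = -0.625

-0.625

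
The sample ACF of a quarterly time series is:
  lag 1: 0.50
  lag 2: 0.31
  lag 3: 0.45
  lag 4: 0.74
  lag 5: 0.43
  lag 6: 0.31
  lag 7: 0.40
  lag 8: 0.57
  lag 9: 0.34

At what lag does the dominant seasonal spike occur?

The largest autocorrelation is r_4 = 0.74, with a weaker echo at lag 8 (0.57); the remaining lags stay at or below 0.50. The elevated value at lag 1 (0.50), dropping to 0.31 at lag 2, reflects decaying short-term dependence rather than seasonality.
The dominant spike at lag 4 indicates a seasonal period of 4.

4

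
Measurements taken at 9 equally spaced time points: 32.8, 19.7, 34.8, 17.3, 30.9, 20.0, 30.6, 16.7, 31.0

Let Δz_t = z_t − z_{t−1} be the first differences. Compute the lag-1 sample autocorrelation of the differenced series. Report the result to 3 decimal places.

-0.863

First differences Δz: -13.1, 15.1, -17.5, 13.6, -10.9, 10.6, -13.9, 14.3
Mean of differences = -0.2250
Numerator Σ(Δz_t−Δz̄)(Δz_{t+1}−Δz̄) = -1310.6756
Denominator Σ(Δz_t−Δz̄)² = 1519.2950
r_1(Δz) = -1310.6756 / 1519.2950 = -0.863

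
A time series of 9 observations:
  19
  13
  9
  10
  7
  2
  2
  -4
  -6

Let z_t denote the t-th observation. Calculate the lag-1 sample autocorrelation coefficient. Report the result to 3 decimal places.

0.576

Mean z̄ = (19 + 13 + 9 + 10 + 7 + 2 + 2 − 4 − 6)/9 = 5.7778
Numerator Σ_{t=1}^{8}(z_t−z̄)(z_{t+1}−z̄) = 299.2840
Denominator Σ(z_t−z̄)² = 519.5556
r_1 = 299.2840 / 519.5556 = 0.576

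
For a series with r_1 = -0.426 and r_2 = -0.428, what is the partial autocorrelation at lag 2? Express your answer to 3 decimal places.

φ_{22} = (r_2 − r_1²) / (1 − r_1²)
r_1² = (-0.426)² = 0.181476
Numerator = -0.428 − 0.1815 = -0.6095; denominator = 1 − 0.1815 = 0.8185
φ_{22} = -0.6095 / 0.8185 = -0.745

-0.745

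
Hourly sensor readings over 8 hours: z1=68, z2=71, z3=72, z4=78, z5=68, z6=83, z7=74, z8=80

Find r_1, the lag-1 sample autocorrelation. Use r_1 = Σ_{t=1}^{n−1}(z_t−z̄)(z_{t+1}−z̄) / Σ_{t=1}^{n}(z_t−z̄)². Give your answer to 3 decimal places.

-0.288

Mean z̄ = (68 + 71 + 72 + 78 + 68 + 83 + 74 + 80)/8 = 74.2500
Deviations from mean: -6.2500, -3.2500, -2.2500, 3.7500, -6.2500, 8.7500, -0.2500, 5.7500
Σ(z_t−z̄)(z_{t+1}−z̄) = (20.3125) + (7.3125) + (-8.4375) + (-23.4375) + (-54.6875) + (-2.1875) + (-1.4375) = -62.5625
Denominator Σ(z_t−z̄)² = 217.5000
r_1 = -62.5625 / 217.5000 = -0.288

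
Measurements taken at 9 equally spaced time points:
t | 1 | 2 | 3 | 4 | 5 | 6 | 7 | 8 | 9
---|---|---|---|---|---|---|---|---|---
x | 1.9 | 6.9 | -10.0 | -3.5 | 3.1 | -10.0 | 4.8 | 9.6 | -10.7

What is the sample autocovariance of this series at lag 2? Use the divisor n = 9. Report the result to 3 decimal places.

-20.763

Mean x̄ = (1.9 + 6.9 − 10.0 − 3.5 + 3.1 − 10.0 + 4.8 + 9.6 − 10.7)/9 = -0.8778
Σ_{t=1}^{7}(x_t−x̄)(x_{t+2}−x̄) = -186.8643
γ_2 = -186.8643 / 9 = -20.763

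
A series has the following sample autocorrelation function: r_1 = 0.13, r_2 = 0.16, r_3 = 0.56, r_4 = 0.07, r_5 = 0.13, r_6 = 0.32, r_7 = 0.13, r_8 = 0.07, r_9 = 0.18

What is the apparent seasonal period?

The largest autocorrelation is r_3 = 0.56, with weaker echoes at lags 6 (0.32) and 9 (0.18); the remaining lags stay at or below 0.16.
The dominant spike at lag 3 indicates a seasonal period of 3.

3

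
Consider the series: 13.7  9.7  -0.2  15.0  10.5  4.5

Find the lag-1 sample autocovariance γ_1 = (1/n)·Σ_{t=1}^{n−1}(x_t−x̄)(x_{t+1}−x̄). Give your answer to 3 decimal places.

-9.375

Mean x̄ = (13.7 + 9.7 − 0.2 + 15.0 + 10.5 + 4.5)/6 = 8.8667
Deviations: 4.8333, 0.8333, -9.0667, 6.1333, 1.6333, -4.3667
Σ_{t=1}^{5}(x_t−x̄)(x_{t+1}−x̄) = -56.2511
γ_1 = -56.2511 / 6 = -9.375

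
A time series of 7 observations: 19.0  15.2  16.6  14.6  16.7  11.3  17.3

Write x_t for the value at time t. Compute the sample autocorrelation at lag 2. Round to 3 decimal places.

0.298

Mean x̄ = (19.0 + 15.2 + 16.6 + 14.6 + 16.7 + 11.3 + 17.3)/7 = 15.8143
Deviations from mean: 3.1857, -0.6143, 0.7857, -1.2143, 0.8857, -4.5143, 1.4857
Numerator Σ_{t=1}^{5}(x_t−x̄)(x_{t+2}−x̄) = 10.7424
Denominator Σ(x_t−x̄)² = 35.9886
r_2 = 10.7424 / 35.9886 = 0.298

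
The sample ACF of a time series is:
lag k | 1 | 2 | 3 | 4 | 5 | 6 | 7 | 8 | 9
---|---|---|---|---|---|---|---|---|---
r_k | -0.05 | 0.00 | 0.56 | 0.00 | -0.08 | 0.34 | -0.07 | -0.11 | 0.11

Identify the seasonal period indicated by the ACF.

3

The largest autocorrelation is r_3 = 0.56, with a weaker echo at lag 6 (0.34); the remaining lags stay at or below 0.11.
The dominant spike at lag 3 indicates a seasonal period of 3.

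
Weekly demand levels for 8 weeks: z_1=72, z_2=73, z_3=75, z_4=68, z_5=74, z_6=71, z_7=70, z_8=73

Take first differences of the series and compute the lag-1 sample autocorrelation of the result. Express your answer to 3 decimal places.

-0.658

First differences Δz: 1, 2, -7, 6, -3, -1, 3
Mean of differences = 0.1429
Numerator Σ(Δz_t−Δz̄)(Δz_{t+1}−Δz̄) = -71.5918
Denominator Σ(Δz_t−Δz̄)² = 108.8571
r_1(Δz) = -71.5918 / 108.8571 = -0.658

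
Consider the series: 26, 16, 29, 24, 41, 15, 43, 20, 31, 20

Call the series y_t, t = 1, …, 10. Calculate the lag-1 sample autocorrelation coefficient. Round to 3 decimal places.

-0.695

Mean ȳ = (26 + 16 + 29 + 24 + 41 + 15 + 43 + 20 + 31 + 20)/10 = 26.5000
Numerator Σ_{t=1}^{9}(y_t−ȳ)(y_{t+1}−ȳ) = -585.7500
Denominator Σ(y_t−ȳ)² = 842.5000
r_1 = -585.7500 / 842.5000 = -0.695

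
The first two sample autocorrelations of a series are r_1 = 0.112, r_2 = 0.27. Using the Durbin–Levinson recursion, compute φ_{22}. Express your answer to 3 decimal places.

0.261

φ_{22} = (r_2 − r_1²) / (1 − r_1²)
r_1² = (0.112)² = 0.012544
Numerator = 0.27 − 0.0125 = 0.2575; denominator = 1 − 0.0125 = 0.9875
φ_{22} = 0.2575 / 0.9875 = 0.261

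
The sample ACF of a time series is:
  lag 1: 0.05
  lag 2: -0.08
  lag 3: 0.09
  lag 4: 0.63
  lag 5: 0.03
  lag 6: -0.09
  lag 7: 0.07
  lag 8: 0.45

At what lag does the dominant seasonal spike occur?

4

The largest autocorrelation is r_4 = 0.63, with a weaker echo at lag 8 (0.45); the remaining lags stay at or below 0.09.
The dominant spike at lag 4 indicates a seasonal period of 4.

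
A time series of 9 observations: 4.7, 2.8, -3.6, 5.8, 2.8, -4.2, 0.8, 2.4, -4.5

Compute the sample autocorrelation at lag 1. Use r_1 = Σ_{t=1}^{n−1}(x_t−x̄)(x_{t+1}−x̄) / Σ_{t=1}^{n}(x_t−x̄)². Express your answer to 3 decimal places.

-0.255

Mean x̄ = (4.7 + 2.8 − 3.6 + 5.8 + 2.8 − 4.2 + 0.8 + 2.4 − 4.5)/9 = 0.7778
Numerator Σ_{t=1}^{8}(x_t−x̄)(x_{t+1}−x̄) = -31.4538
Denominator Σ(x_t−x̄)² = 123.2156
r_1 = -31.4538 / 123.2156 = -0.255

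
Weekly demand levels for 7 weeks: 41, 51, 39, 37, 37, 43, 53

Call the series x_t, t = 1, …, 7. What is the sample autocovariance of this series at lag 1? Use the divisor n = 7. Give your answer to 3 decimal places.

1.714

Mean x̄ = (41 + 51 + 39 + 37 + 37 + 43 + 53)/7 = 43.0000
Σ_{t=1}^{6}(x_t−x̄)(x_{t+1}−x̄) = 12.0000
γ_1 = 12.0000 / 7 = 1.714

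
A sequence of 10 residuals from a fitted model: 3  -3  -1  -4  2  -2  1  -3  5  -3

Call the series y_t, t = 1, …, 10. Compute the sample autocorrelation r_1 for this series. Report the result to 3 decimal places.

-0.612

Mean ȳ = (3 − 3 − 1 − 4 + 2 − 2 + 1 − 3 + 5 − 3)/10 = -0.5000
Numerator Σ_{t=1}^{9}(y_t−ȳ)(y_{t+1}−ȳ) = -51.7500
Denominator Σ(y_t−ȳ)² = 84.5000
r_1 = -51.7500 / 84.5000 = -0.612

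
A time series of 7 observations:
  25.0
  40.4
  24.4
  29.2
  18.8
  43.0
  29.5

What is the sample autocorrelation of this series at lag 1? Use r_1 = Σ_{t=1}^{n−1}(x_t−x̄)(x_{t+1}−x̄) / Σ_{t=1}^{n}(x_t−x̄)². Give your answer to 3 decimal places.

Mean x̄ = (25.0 + 40.4 + 24.4 + 29.2 + 18.8 + 43.0 + 29.5)/7 = 30.0429
Deviations from mean: -5.0429, 10.3571, -5.6429, -0.8429, -11.2429, 12.9571, -0.5429
Σ(x_t−x̄)(x_{t+1}−x̄) = (-52.2296) + (-58.4439) + (4.7561) + (9.4761) + (-145.6753) + (-7.0339) = -249.1504
Denominator Σ(x_t−x̄)² = 459.8371
r_1 = -249.1504 / 459.8371 = -0.542

-0.542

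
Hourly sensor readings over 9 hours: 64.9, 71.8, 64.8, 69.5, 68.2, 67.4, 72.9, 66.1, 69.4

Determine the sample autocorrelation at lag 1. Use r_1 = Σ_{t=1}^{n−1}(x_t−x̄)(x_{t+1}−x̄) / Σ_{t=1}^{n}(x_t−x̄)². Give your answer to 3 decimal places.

-0.689

Mean x̄ = (64.9 + 71.8 + 64.8 + 69.5 + 68.2 + 67.4 + 72.9 + 66.1 + 69.4)/9 = 68.3333
Numerator Σ_{t=1}^{8}(x_t−x̄)(x_{t+1}−x̄) = -45.1478
Denominator Σ(x_t−x̄)² = 65.5200
r_1 = -45.1478 / 65.5200 = -0.689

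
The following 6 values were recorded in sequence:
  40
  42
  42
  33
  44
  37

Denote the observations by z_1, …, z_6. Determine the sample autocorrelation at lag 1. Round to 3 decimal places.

Mean z̄ = (40 + 42 + 42 + 33 + 44 + 37)/6 = 39.6667
Σ(z_t−z̄)(z_{t+1}−z̄) = (0.7778) + (5.4444) + (-15.5556) + (-28.8889) + (-11.5556) = -49.7778
Denominator Σ(z_t−z̄)² = 81.3333
r_1 = -49.7778 / 81.3333 = -0.612

-0.612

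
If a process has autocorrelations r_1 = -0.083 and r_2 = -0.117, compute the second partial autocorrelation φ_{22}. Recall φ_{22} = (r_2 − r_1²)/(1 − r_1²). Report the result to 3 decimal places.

-0.125

φ_{22} = (r_2 − r_1²) / (1 − r_1²)
r_1² = (-0.083)² = 0.006889
Numerator = -0.117 − 0.0069 = -0.1239; denominator = 1 − 0.0069 = 0.9931
φ_{22} = -0.1239 / 0.9931 = -0.125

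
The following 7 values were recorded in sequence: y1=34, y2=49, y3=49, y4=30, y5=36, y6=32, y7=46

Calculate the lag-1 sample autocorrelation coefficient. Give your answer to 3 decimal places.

-0.101

Mean ȳ = (34 + 49 + 49 + 30 + 36 + 32 + 46)/7 = 39.4286
Deviations from mean: -5.4286, 9.5714, 9.5714, -9.4286, -3.4286, -7.4286, 6.5714
Σ(y_t−ȳ)(y_{t+1}−ȳ) = (-51.9592) + (91.6122) + (-90.2449) + (32.3265) + (25.4694) + (-48.8163) = -41.6122
Denominator Σ(y_t−ȳ)² = 411.7143
r_1 = -41.6122 / 411.7143 = -0.101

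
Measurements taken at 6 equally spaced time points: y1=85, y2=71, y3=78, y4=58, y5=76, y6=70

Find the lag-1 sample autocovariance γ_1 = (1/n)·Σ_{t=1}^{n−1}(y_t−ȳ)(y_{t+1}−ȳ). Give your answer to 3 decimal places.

-27.167

Mean ȳ = (85 + 71 + 78 + 58 + 76 + 70)/6 = 73.0000
Deviations: 12.0000, -2.0000, 5.0000, -15.0000, 3.0000, -3.0000
Σ_{t=1}^{5}(y_t−ȳ)(y_{t+1}−ȳ) = -163.0000
γ_1 = -163.0000 / 6 = -27.167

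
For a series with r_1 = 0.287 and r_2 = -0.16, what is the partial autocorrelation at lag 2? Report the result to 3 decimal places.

φ_{22} = (r_2 − r_1²) / (1 − r_1²)
r_1² = (0.287)² = 0.082369
Numerator = -0.16 − 0.0824 = -0.2424; denominator = 1 − 0.0824 = 0.9176
φ_{22} = -0.2424 / 0.9176 = -0.264

-0.264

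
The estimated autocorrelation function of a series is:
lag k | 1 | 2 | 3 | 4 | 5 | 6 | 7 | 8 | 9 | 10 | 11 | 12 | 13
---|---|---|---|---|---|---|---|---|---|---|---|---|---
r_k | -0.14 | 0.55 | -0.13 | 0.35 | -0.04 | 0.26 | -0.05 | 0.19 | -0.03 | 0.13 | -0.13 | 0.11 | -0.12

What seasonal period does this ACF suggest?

The largest autocorrelation is r_2 = 0.55, with weaker echoes at lags 4 (0.35), 6 (0.26) and 8 (0.19); the remaining lags stay at or below 0.13.
The dominant spike at lag 2 indicates a seasonal period of 2.

2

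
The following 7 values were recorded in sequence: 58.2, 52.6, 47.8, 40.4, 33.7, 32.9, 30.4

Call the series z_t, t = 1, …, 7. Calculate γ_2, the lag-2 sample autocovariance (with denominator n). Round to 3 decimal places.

Mean z̄ = (58.2 + 52.6 + 47.8 + 40.4 + 33.7 + 32.9 + 30.4)/7 = 42.2857
Σ_{t=1}^{5}(z_t−z̄)(z_{t+2}−z̄) = 140.7082
γ_2 = 140.7082 / 7 = 20.101

20.101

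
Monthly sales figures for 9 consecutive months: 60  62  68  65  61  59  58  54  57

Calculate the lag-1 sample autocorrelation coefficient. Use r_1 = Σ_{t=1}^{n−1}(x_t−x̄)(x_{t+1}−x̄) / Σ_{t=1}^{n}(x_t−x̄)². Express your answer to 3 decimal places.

0.624

Mean x̄ = (60 + 62 + 68 + 65 + 61 + 59 + 58 + 54 + 57)/9 = 60.4444
Numerator Σ_{t=1}^{8}(x_t−x̄)(x_{t+1}−x̄) = 88.6914
Denominator Σ(x_t−x̄)² = 142.2222
r_1 = 88.6914 / 142.2222 = 0.624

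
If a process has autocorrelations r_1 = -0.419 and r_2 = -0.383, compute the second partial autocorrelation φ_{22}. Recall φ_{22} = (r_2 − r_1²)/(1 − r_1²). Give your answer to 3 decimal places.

-0.678

φ_{22} = (r_2 − r_1²) / (1 − r_1²)
r_1² = (-0.419)² = 0.175561
Numerator = -0.383 − 0.1756 = -0.5586; denominator = 1 − 0.1756 = 0.8244
φ_{22} = -0.5586 / 0.8244 = -0.678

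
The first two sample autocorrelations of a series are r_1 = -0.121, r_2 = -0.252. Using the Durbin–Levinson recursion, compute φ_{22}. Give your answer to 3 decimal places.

φ_{22} = (r_2 − r_1²) / (1 − r_1²)
r_1² = (-0.121)² = 0.014641
Numerator = -0.252 − 0.0146 = -0.2666; denominator = 1 − 0.0146 = 0.9854
φ_{22} = -0.2666 / 0.9854 = -0.271

-0.271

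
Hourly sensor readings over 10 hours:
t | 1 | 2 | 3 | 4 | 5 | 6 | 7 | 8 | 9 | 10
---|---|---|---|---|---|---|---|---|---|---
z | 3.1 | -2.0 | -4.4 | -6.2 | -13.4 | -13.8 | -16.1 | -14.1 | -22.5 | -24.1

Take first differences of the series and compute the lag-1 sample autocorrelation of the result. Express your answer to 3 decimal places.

-0.524

First differences Δz: -5.1, -2.4, -1.8, -7.2, -0.4, -2.3, 2.0, -8.4, -1.6
Mean of differences = -3.0222
Numerator Σ(Δz_t−Δz̄)(Δz_{t+1}−Δz̄) = -45.7294
Denominator Σ(Δz_t−Δz̄)² = 87.2156
r_1(Δz) = -45.7294 / 87.2156 = -0.524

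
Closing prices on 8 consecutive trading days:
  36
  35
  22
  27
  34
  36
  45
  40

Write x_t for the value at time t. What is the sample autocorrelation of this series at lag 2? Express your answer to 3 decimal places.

-0.075

Mean x̄ = (36 + 35 + 22 + 27 + 34 + 36 + 45 + 40)/8 = 34.3750
Deviations from mean: 1.6250, 0.6250, -12.3750, -7.3750, -0.3750, 1.6250, 10.6250, 5.6250
Σ(x_t−x̄)(x_{t+2}−x̄) = (-20.1094) + (-4.6094) + (4.6406) + (-11.9844) + (-3.9844) + (9.1406) = -26.9063
Denominator Σ(x_t−x̄)² = 357.8750
r_2 = -26.9063 / 357.8750 = -0.075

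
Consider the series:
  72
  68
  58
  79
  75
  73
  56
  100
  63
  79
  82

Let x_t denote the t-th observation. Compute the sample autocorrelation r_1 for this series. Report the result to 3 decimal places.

Mean x̄ = (72 + 68 + 58 + 79 + 75 + 73 + 56 + 100 + 63 + 79 + 82)/11 = 73.1818
Numerator Σ_{t=1}^{10}(x_t−x̄)(x_{t+1}−x̄) = -731.9421
Denominator Σ(x_t−x̄)² = 1525.6364
r_1 = -731.9421 / 1525.6364 = -0.480

-0.480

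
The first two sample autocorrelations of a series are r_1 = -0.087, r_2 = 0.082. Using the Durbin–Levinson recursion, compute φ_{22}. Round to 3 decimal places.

0.075

φ_{22} = (r_2 − r_1²) / (1 − r_1²)
r_1² = (-0.087)² = 0.007569
Numerator = 0.082 − 0.0076 = 0.0744; denominator = 1 − 0.0076 = 0.9924
φ_{22} = 0.0744 / 0.9924 = 0.075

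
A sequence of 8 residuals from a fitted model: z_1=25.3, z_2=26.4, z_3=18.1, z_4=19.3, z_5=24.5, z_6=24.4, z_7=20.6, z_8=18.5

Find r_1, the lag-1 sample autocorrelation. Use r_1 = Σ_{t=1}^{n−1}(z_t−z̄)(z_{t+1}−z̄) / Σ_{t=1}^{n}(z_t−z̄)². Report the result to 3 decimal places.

0.108

Mean z̄ = (25.3 + 26.4 + 18.1 + 19.3 + 24.5 + 24.4 + 20.6 + 18.5)/8 = 22.1375
Σ(z_t−z̄)(z_{t+1}−z̄) = (13.4802) + (-17.2098) + (11.4564) + (-6.7036) + (5.3452) + (-3.4786) + (5.5927) = 8.4823
Denominator Σ(z_t−z̄)² = 78.8188
r_1 = 8.4823 / 78.8188 = 0.108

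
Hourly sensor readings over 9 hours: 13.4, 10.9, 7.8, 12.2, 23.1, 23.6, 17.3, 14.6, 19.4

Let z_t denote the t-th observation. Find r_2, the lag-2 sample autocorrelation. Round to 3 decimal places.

Mean z̄ = (13.4 + 10.9 + 7.8 + 12.2 + 23.1 + 23.6 + 17.3 + 14.6 + 19.4)/9 = 15.8111
Σ(z_t−z̄)(z_{t+2}−z̄) = (19.3157) + (17.7346) + (-58.3921) + (-28.1265) + (10.8523) + (-9.4332) + (5.3435) = -42.7058
Denominator Σ(z_t−z̄)² = 237.5089
r_2 = -42.7058 / 237.5089 = -0.180

-0.180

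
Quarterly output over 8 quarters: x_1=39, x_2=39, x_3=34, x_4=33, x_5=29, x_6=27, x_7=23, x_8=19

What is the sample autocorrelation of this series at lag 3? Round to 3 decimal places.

Mean x̄ = (39 + 39 + 34 + 33 + 29 + 27 + 23 + 19)/8 = 30.3750
Deviations from mean: 8.6250, 8.6250, 3.6250, 2.6250, -1.3750, -3.3750, -7.3750, -11.3750
Numerator Σ_{t=1}^{5}(x_t−x̄)(x_{t+3}−x̄) = -5.1719
Denominator Σ(x_t−x̄)² = 365.8750
r_3 = -5.1719 / 365.8750 = -0.014

-0.014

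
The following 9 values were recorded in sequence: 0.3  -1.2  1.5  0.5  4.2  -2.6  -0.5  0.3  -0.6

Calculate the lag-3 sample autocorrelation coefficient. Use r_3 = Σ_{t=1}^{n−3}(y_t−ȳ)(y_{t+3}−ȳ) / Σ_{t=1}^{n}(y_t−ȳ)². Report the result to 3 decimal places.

-0.237

Mean ȳ = (0.3 − 1.2 + 1.5 + 0.5 + 4.2 − 2.6 − 0.5 + 0.3 − 0.6)/9 = 0.2111
Numerator Σ_{t=1}^{6}(y_t−ȳ)(y_{t+3}−ȳ) = -6.7970
Denominator Σ(y_t−ȳ)² = 28.7289
r_3 = -6.7970 / 28.7289 = -0.237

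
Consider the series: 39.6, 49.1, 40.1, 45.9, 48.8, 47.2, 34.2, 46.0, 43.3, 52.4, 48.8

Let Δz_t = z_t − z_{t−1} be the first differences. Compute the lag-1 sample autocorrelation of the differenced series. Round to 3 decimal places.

First differences Δz: 9.5, -9.0, 5.8, 2.9, -1.6, -13.0, 11.8, -2.7, 9.1, -3.6
Mean of differences = 0.9200
Numerator Σ(Δz_t−Δz̄)(Δz_{t+1}−Δz̄) = -351.1924
Denominator Σ(Δz_t−Δz̄)² = 618.6960
r_1(Δz) = -351.1924 / 618.6960 = -0.568

-0.568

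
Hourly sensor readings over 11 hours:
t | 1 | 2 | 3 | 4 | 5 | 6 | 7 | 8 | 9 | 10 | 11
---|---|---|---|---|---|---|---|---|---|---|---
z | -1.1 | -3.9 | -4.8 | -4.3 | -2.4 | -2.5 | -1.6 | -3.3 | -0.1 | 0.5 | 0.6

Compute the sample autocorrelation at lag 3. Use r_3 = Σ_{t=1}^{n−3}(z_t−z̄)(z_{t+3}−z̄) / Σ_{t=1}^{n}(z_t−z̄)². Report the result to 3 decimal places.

-0.110

Mean z̄ = (-1.1 − 3.9 − 4.8 − 4.3 − 2.4 − 2.5 − 1.6 − 3.3 − 0.1 + 0.5 + 0.6)/11 = -2.0818
Numerator Σ_{t=1}^{8}(z_t−z̄)(z_{t+3}−z̄) = -3.9955
Denominator Σ(z_t−z̄)² = 36.3564
r_3 = -3.9955 / 36.3564 = -0.110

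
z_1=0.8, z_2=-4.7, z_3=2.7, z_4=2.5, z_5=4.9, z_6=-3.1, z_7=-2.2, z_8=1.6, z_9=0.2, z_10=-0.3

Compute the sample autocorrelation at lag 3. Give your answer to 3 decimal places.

-0.360

Mean z̄ = (0.8 − 4.7 + 2.7 + 2.5 + 4.9 − 3.1 − 2.2 + 1.6 + 0.2 − 0.3)/10 = 0.2400
Numerator Σ_{t=1}^{7}(z_t−z̄)(z_{t+3}−z̄) = -27.6968
Denominator Σ(z_t−z̄)² = 76.8440
r_3 = -27.6968 / 76.8440 = -0.360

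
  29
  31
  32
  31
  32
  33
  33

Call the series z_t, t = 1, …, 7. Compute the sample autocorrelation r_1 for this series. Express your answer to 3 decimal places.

0.289

Mean z̄ = (29 + 31 + 32 + 31 + 32 + 33 + 33)/7 = 31.5714
Deviations from mean: -2.5714, -0.5714, 0.4286, -0.5714, 0.4286, 1.4286, 1.4286
Σ(z_t−z̄)(z_{t+1}−z̄) = (1.4694) + (-0.2449) + (-0.2449) + (-0.2449) + (0.6122) + (2.0408) = 3.3878
Denominator Σ(z_t−z̄)² = 11.7143
r_1 = 3.3878 / 11.7143 = 0.289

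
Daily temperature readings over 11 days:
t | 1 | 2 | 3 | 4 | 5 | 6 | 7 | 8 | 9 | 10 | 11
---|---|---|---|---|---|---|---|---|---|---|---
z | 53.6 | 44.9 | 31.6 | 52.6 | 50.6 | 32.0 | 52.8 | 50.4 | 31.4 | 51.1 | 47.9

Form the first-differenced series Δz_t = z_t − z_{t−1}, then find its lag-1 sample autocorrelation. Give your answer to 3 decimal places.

-0.444

First differences Δz: -8.7, -13.3, 21.0, -2.0, -18.6, 20.8, -2.4, -19.0, 19.7, -3.2
Mean of differences = -0.5700
Numerator Σ(Δz_t−Δz̄)(Δz_{t+1}−Δz̄) = -993.7209
Denominator Σ(Δz_t−Δz̄)² = 2238.0210
r_1(Δz) = -993.7209 / 2238.0210 = -0.444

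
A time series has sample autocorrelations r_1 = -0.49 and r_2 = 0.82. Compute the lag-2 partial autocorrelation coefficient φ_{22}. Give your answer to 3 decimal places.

0.763

φ_{22} = (r_2 − r_1²) / (1 − r_1²)
r_1² = (-0.49)² = 0.2401
Numerator = 0.82 − 0.2401 = 0.5799; denominator = 1 − 0.2401 = 0.7599
φ_{22} = 0.5799 / 0.7599 = 0.763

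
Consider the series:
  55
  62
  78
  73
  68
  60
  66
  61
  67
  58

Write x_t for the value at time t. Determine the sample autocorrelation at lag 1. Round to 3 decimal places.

0.170

Mean x̄ = (55 + 62 + 78 + 73 + 68 + 60 + 66 + 61 + 67 + 58)/10 = 64.8000
Numerator Σ_{t=1}^{9}(x_t−x̄)(x_{t+1}−x̄) = 75.9600
Denominator Σ(x_t−x̄)² = 445.6000
r_1 = 75.9600 / 445.6000 = 0.170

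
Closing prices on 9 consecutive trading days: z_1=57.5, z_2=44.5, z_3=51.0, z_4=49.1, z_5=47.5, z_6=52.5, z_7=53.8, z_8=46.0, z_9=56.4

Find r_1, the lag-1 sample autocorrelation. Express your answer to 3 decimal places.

Mean z̄ = (57.5 + 44.5 + 51.0 + 49.1 + 47.5 + 52.5 + 53.8 + 46.0 + 56.4)/9 = 50.9222
Numerator Σ_{t=1}^{8}(z_t−z̄)(z_{t+1}−z̄) = -78.6360
Denominator Σ(z_t−z̄)² = 164.5556
r_1 = -78.6360 / 164.5556 = -0.478

-0.478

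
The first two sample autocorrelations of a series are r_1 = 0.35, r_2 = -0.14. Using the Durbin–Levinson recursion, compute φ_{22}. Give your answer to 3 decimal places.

φ_{22} = (r_2 − r_1²) / (1 − r_1²)
r_1² = (0.35)² = 0.1225
Numerator = -0.14 − 0.1225 = -0.2625; denominator = 1 − 0.1225 = 0.8775
φ_{22} = -0.2625 / 0.8775 = -0.299

-0.299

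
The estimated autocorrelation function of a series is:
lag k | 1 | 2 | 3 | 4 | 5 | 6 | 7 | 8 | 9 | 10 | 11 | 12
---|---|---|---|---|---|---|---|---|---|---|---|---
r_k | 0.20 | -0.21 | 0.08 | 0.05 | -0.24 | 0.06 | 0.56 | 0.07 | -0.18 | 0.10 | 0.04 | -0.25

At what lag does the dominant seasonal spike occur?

The largest autocorrelation is r_7 = 0.56; the remaining lags stay at or below 0.20.
The dominant spike at lag 7 indicates a seasonal period of 7.

7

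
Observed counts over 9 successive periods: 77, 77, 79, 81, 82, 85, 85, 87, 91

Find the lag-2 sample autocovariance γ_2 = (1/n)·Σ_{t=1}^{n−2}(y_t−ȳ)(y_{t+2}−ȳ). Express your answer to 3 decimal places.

6.309

Mean ȳ = (77 + 77 + 79 + 81 + 82 + 85 + 85 + 87 + 91)/9 = 82.6667
Σ_{t=1}^{7}(y_t−ȳ)(y_{t+2}−ȳ) = 56.7778
γ_2 = 56.7778 / 9 = 6.309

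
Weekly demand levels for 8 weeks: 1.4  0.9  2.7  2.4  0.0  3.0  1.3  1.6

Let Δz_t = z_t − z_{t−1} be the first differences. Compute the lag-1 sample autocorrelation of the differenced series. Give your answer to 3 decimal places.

-0.635

First differences Δz: -0.5, 1.8, -0.3, -2.4, 3.0, -1.7, 0.3
Mean of differences = 0.0286
Numerator Σ(Δz_t−Δz̄)(Δz_{t+1}−Δz̄) = -13.5422
Denominator Σ(Δz_t−Δz̄)² = 21.3143
r_1(Δz) = -13.5422 / 21.3143 = -0.635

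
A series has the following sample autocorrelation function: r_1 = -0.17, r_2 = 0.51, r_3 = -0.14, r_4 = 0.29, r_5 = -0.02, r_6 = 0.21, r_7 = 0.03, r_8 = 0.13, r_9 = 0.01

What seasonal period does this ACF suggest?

2

The largest autocorrelation is r_2 = 0.51, with weaker echoes at lags 4 (0.29) and 6 (0.21); the remaining lags stay at or below 0.13.
The dominant spike at lag 2 indicates a seasonal period of 2.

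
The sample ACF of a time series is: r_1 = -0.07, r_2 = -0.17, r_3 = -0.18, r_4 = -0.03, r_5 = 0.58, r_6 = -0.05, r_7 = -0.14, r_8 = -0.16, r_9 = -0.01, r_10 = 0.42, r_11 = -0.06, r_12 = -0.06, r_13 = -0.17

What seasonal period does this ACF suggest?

The largest autocorrelation is r_5 = 0.58, with a weaker echo at lag 10 (0.42); the remaining lags stay at or below -0.01.
The dominant spike at lag 5 indicates a seasonal period of 5.

5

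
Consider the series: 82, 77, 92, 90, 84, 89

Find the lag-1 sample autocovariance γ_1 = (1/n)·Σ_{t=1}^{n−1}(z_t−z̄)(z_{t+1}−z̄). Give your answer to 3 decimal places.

-1.407

Mean z̄ = (82 + 77 + 92 + 90 + 84 + 89)/6 = 85.6667
Deviations: -3.6667, -8.6667, 6.3333, 4.3333, -1.6667, 3.3333
Σ_{t=1}^{5}(z_t−z̄)(z_{t+1}−z̄) = -8.4444
γ_1 = -8.4444 / 6 = -1.407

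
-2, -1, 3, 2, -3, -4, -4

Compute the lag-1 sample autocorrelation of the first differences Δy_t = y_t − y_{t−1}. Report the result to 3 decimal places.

First differences Δy: 1, 4, -1, -5, -1, 0
Mean of differences = -0.3333
Numerator Σ(Δy_t−Δȳ)(Δy_{t+1}−Δȳ) = 8.8889
Denominator Σ(Δy_t−Δȳ)² = 43.3333
r_1(Δy) = 8.8889 / 43.3333 = 0.205

0.205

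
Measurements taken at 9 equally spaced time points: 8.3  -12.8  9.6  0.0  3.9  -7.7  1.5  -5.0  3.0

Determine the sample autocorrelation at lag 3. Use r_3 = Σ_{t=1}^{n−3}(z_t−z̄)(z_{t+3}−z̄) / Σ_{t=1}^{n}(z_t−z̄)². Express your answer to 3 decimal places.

-0.381

Mean z̄ = (8.3 − 12.8 + 9.6 + 0.0 + 3.9 − 7.7 + 1.5 − 5.0 + 3.0)/9 = 0.0889
Numerator Σ_{t=1}^{6}(z_t−z̄)(z_{t+3}−z̄) = -166.1259
Denominator Σ(z_t−z̄)² = 435.5689
r_3 = -166.1259 / 435.5689 = -0.381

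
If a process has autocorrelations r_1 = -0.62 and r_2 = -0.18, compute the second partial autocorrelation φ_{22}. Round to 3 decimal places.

-0.917

φ_{22} = (r_2 − r_1²) / (1 − r_1²)
r_1² = (-0.62)² = 0.3844
Numerator = -0.18 − 0.3844 = -0.5644; denominator = 1 − 0.3844 = 0.6156
φ_{22} = -0.5644 / 0.6156 = -0.917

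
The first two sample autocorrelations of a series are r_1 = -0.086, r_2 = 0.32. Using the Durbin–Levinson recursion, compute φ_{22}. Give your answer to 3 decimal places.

φ_{22} = (r_2 − r_1²) / (1 − r_1²)
r_1² = (-0.086)² = 0.007396
Numerator = 0.32 − 0.0074 = 0.3126; denominator = 1 − 0.0074 = 0.9926
φ_{22} = 0.3126 / 0.9926 = 0.315

0.315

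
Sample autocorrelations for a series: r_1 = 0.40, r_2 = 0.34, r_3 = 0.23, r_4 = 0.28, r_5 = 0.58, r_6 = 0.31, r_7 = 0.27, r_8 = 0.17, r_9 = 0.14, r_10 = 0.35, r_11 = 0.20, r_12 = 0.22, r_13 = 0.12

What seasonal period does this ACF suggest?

The largest autocorrelation is r_5 = 0.58; the remaining lags stay at or below 0.40. The elevated value at lag 1 (0.40), dropping to 0.34 at lag 2, reflects decaying short-term dependence rather than seasonality.
The dominant spike at lag 5 indicates a seasonal period of 5.

5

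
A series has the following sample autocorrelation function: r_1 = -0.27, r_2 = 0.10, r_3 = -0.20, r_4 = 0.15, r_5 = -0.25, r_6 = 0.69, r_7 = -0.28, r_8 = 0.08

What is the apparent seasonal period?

The largest autocorrelation is r_6 = 0.69; the remaining lags stay at or below 0.15.
The dominant spike at lag 6 indicates a seasonal period of 6.

6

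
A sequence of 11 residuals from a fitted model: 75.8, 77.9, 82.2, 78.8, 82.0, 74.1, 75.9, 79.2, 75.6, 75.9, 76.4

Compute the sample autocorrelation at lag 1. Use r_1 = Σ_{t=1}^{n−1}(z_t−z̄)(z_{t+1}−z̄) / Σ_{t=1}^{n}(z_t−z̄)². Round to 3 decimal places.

0.023

Mean z̄ = (75.8 + 77.9 + 82.2 + 78.8 + 82.0 + 74.1 + 75.9 + 79.2 + 75.6 + 75.9 + 76.4)/11 = 77.6182
Numerator Σ_{t=1}^{10}(z_t−z̄)(z_{t+1}−z̄) = 1.6515
Denominator Σ(z_t−z̄)² = 71.3164
r_1 = 1.6515 / 71.3164 = 0.023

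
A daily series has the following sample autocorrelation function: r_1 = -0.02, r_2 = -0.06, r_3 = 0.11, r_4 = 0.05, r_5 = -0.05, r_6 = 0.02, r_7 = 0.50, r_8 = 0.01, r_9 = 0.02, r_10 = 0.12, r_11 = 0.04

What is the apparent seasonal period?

The largest autocorrelation is r_7 = 0.50; the remaining lags stay at or below 0.12.
The dominant spike at lag 7 indicates a seasonal period of 7.

7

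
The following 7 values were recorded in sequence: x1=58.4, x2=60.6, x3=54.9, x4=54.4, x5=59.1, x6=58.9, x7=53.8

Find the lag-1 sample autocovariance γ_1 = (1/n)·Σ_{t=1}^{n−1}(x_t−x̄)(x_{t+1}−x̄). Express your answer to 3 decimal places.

Mean x̄ = (58.4 + 60.6 + 54.9 + 54.4 + 59.1 + 58.9 + 53.8)/7 = 57.1571
Deviations: 1.2429, 3.4429, -2.2571, -2.7571, 1.9429, 1.7429, -3.3571
Σ_{t=1}^{6}(x_t−x̄)(x_{t+1}−x̄) = -5.0904
γ_1 = -5.0904 / 7 = -0.727

-0.727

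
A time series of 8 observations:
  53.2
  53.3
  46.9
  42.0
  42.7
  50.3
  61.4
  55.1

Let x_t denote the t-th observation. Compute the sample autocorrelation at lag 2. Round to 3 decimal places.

-0.290

Mean x̄ = (53.2 + 53.3 + 46.9 + 42.0 + 42.7 + 50.3 + 61.4 + 55.1)/8 = 50.6125
Σ(x_t−x̄)(x_{t+2}−x̄) = (-9.6061) + (-23.1461) + (29.3752) + (2.6914) + (-85.3561) + (-1.4023) = -87.4441
Denominator Σ(x_t−x̄)² = 301.0888
r_2 = -87.4441 / 301.0888 = -0.290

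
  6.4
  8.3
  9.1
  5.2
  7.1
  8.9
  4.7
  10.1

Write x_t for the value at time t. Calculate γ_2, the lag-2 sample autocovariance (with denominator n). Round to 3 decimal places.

-0.337

Mean x̄ = (6.4 + 8.3 + 9.1 + 5.2 + 7.1 + 8.9 + 4.7 + 10.1)/8 = 7.4750
Deviations: -1.0750, 0.8250, 1.6250, -2.2750, -0.3750, 1.4250, -2.7750, 2.6250
Σ_{t=1}^{6}(x_t−x̄)(x_{t+2}−x̄) = -2.6938
γ_2 = -2.6938 / 8 = -0.337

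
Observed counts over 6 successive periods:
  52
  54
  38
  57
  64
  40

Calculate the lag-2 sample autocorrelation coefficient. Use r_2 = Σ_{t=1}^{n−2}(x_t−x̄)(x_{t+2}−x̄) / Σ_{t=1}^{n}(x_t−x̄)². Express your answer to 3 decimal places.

-0.458

Mean x̄ = (52 + 54 + 38 + 57 + 64 + 40)/6 = 50.8333
Deviations from mean: 1.1667, 3.1667, -12.8333, 6.1667, 13.1667, -10.8333
Numerator Σ_{t=1}^{4}(x_t−x̄)(x_{t+2}−x̄) = -231.2222
Denominator Σ(x_t−x̄)² = 504.8333
r_2 = -231.2222 / 504.8333 = -0.458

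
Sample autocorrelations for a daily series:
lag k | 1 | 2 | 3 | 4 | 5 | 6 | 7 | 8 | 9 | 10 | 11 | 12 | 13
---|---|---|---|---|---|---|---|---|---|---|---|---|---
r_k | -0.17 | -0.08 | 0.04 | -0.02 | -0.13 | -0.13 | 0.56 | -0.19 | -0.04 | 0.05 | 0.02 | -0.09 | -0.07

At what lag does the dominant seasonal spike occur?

7

The largest autocorrelation is r_7 = 0.56; the remaining lags stay at or below 0.05.
The dominant spike at lag 7 indicates a seasonal period of 7.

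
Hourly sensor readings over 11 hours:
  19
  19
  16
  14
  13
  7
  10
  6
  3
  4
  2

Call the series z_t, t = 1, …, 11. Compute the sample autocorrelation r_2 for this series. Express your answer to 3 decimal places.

0.475

Mean z̄ = (19 + 19 + 16 + 14 + 13 + 7 + 10 + 6 + 3 + 4 + 2)/11 = 10.2727
Numerator Σ_{t=1}^{9}(z_t−z̄)(z_{t+2}−z̄) = 188.1240
Denominator Σ(z_t−z̄)² = 396.1818
r_2 = 188.1240 / 396.1818 = 0.475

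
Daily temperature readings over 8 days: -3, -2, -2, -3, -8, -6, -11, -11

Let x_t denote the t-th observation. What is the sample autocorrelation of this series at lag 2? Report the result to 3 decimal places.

0.238

Mean x̄ = (-3 − 2 − 2 − 3 − 8 − 6 − 11 − 11)/8 = -5.7500
Σ(x_t−x̄)(x_{t+2}−x̄) = (10.3125) + (10.3125) + (-8.4375) + (-0.6875) + (11.8125) + (1.3125) = 24.6250
Denominator Σ(x_t−x̄)² = 103.5000
r_2 = 24.6250 / 103.5000 = 0.238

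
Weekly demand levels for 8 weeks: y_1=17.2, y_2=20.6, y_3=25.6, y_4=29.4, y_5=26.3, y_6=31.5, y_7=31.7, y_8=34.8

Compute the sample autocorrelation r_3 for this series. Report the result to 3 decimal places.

-0.080

Mean ȳ = (17.2 + 20.6 + 25.6 + 29.4 + 26.3 + 31.5 + 31.7 + 34.8)/8 = 27.1375
Deviations from mean: -9.9375, -6.5375, -1.5375, 2.2625, -0.8375, 4.3625, 4.5625, 7.6625
Numerator Σ_{t=1}^{5}(y_t−ȳ)(y_{t+3}−ȳ) = -19.8105
Denominator Σ(y_t−ȳ)² = 248.2388
r_3 = -19.8105 / 248.2388 = -0.080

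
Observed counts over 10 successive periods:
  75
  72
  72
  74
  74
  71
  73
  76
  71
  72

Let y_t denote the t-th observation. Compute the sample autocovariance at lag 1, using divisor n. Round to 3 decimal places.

-0.700

Mean ȳ = (75 + 72 + 72 + 74 + 74 + 71 + 73 + 76 + 71 + 72)/10 = 73.0000
Σ_{t=1}^{9}(y_t−ȳ)(y_{t+1}−ȳ) = -7.0000
γ_1 = -7.0000 / 10 = -0.700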